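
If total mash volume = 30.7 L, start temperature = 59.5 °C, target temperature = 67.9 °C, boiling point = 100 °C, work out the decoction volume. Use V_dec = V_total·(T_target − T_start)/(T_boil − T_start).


V_dec = 30.7·(67.9 − 59.5)/(100 − 59.5)

6.3674 L


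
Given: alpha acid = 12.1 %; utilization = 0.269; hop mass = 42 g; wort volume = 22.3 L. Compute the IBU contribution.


IBU = (α/100)·mass·U·1000 / V
IBU = (12.1/100)·42·0.269·1000 / 22.3

61.3030 IBU


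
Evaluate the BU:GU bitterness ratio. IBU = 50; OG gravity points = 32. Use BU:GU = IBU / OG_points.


BU:GU = 50 / 32

1.5625


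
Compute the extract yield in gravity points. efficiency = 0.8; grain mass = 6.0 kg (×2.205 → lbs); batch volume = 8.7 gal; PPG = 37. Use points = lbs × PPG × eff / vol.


lbs = 6.0 × 2.205 = 13.2300
points = 13.2300 × 37 × 0.8 / 8.7

45.0124 points


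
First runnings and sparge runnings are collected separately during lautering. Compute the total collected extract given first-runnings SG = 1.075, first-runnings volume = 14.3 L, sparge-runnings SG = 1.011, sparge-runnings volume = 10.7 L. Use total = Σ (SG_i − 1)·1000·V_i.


first = (1.075 − 1)·1000·14.3 = 1072.5000
sparge = (1.011 − 1)·1000·10.7 = 117.7000
total = 1072.5000 + 117.7000

1190.2000 gravity·L


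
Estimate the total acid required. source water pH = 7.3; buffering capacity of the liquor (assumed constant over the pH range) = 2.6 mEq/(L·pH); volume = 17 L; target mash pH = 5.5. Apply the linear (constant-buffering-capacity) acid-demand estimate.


acid = buffering capacity · (pH_source − pH_target) · V
acid = 2.6 · (7.3 − 5.5) · 17

79.5600 mEq


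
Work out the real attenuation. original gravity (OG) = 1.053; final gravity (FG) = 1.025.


AA = (OG−FG)/(OG−1)·100;  RA = AA·0.8192
AA = (1.053 − 1.025)/(1.053 − 1)·100 = 52.8302
RA = 52.8302·0.8192

43.2785 %


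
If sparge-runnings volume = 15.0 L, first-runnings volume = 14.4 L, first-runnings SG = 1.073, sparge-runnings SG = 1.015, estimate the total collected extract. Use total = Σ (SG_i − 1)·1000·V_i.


first = (1.073 − 1)·1000·14.4 = 1051.2000
sparge = (1.015 − 1)·1000·15.0 = 225.0000
total = 1051.2000 + 225.0000

1276.2000 gravity·L


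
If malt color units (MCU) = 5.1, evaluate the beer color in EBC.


SRM = 1.4922·MCU^0.6859;  EBC = SRM·1.97
SRM = 1.4922·5.1^0.6859 = 4.5619
EBC = 4.5619·1.97

8.9870 EBC


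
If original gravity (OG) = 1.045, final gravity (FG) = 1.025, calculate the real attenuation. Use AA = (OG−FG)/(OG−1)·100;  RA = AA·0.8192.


AA = (1.045 − 1.025)/(1.045 − 1)·100 = 44.4444
RA = 44.4444·0.8192

36.4089 %


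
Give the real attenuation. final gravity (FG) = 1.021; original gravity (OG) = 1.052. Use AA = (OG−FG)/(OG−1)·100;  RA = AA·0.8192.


AA = (1.052 − 1.021)/(1.052 − 1)·100 = 59.6154
RA = 59.6154·0.8192

48.8369 %


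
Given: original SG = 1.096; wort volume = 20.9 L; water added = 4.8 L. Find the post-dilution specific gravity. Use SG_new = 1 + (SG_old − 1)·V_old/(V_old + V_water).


pts = (1.096 − 1)·1000·20.9/(20.9 + 4.8) = 78.0700
SG_new = 1 + 78.0700/1000

1.0781


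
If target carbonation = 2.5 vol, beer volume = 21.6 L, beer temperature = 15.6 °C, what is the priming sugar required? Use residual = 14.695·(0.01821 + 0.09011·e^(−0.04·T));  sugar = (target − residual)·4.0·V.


residual = 14.695·(0.01821 + 0.09011·e^(−0.04·15.6)) = 0.9771
sugar = (2.5 − 0.9771)·4.0·21.6

131.5803 g


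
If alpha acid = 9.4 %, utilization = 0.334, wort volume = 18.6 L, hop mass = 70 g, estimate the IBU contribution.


IBU = (α/100)·mass·U·1000 / V
IBU = (9.4/100)·70·0.334·1000 / 18.6

118.1570 IBU


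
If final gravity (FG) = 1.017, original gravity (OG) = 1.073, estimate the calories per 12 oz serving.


ABW = (OG−FG)·131.25·0.79/FG;  °P = 259 − 259/SG (for OG→OE and FG→AE);  RE = 0.1808·OE + 0.8192·AE;  Cal = (6.9·ABW + 4·(RE−0.1))·FG·3.55
ABW = (1.073 − 1.017)·131.25·0.79/1.017 = 5.7094
OE = 259 − 259/1.073 = 17.6207 °P
AE = 259 − 259/1.017 = 4.3294 °P
RE = 0.1808·17.6207 + 0.8192·4.3294 = 6.7325 °P
Cal = (6.9·5.7094 + 4·(6.7325−0.1))·1.017·3.55

238.0123 kcal


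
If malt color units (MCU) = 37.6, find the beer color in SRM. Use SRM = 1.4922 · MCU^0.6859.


SRM = 1.4922 · 37.6^0.6859

17.9576 SRM


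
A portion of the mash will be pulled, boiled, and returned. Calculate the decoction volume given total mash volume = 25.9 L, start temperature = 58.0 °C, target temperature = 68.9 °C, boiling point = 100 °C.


V_dec = V_total·(T_target − T_start)/(T_boil − T_start)
V_dec = 25.9·(68.9 − 58.0)/(100 − 58.0)

6.7217 L


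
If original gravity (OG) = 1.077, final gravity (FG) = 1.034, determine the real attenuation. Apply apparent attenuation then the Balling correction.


AA = (OG−FG)/(OG−1)·100;  RA = AA·0.8192
AA = (1.077 − 1.034)/(1.077 − 1)·100 = 55.8442
RA = 55.8442·0.8192

45.7475 %


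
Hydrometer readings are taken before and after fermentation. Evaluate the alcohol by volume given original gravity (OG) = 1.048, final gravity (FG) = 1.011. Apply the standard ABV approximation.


ABV = (OG − FG) · 131.25
ABV = (1.048 − 1.011) · 131.25

4.8563 % ABV


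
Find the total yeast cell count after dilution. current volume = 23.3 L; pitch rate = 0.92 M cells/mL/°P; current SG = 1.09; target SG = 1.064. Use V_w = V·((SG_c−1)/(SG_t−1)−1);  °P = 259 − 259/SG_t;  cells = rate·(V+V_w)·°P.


V_w = 23.3·((1.09−1)/(1.064−1)−1) = 9.4656
V_final = 23.3 + 9.4656 = 32.7656
°P = 259 − 259/1.064 = 15.5789
cells = 0.92·32.7656·15.5789

469.6176 billion cells


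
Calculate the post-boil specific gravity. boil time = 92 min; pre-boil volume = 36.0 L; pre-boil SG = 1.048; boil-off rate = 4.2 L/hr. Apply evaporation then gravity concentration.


V_post = V_pre − rate·(t/60);  SG_post = 1 + (SG_pre−1)·V_pre/V_post
V_post = 36.0 − 4.2·(92/60) = 29.5600
SG_post = 1 + (1.048 − 1)·36.0/29.5600

1.0585


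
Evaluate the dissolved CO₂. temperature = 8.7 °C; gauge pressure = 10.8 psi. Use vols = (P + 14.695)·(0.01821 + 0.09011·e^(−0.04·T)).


vols = (10.8 + 14.695)·(0.01821 + 0.09011·e^(−0.04·8.7))

2.0864 volumes


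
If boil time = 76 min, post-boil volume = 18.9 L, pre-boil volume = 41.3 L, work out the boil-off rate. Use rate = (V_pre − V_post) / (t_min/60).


rate = (41.3 − 18.9) / (76/60)

17.6842 L/hr


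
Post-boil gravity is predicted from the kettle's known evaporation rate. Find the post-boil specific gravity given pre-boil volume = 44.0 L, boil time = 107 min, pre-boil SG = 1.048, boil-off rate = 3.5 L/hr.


V_post = V_pre − rate·(t/60);  SG_post = 1 + (SG_pre−1)·V_pre/V_post
V_post = 44.0 − 3.5·(107/60) = 37.7583
SG_post = 1 + (1.048 − 1)·44.0/37.7583

1.0559


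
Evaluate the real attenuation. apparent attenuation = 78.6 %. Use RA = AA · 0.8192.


RA = 78.6 · 0.8192

64.3891 %


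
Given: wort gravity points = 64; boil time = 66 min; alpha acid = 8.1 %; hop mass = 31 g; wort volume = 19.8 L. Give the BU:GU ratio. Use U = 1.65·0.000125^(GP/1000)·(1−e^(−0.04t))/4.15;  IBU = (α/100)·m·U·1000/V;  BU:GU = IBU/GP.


U = 1.65·0.000125^(64/1000)·(1−e^(−0.04·66))/4.15 = 0.2077
IBU = (8.1/100)·31·0.2077·1000/19.8 = 26.3431
BU:GU = 26.3431/64

0.4116


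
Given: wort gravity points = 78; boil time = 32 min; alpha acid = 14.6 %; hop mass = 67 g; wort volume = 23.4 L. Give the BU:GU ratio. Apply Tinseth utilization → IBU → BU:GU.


U = 1.65·0.000125^(GP/1000)·(1−e^(−0.04t))/4.15;  IBU = (α/100)·m·U·1000/V;  BU:GU = IBU/GP
U = 1.65·0.000125^(78/1000)·(1−e^(−0.04·32))/4.15 = 0.1424
IBU = (14.6/100)·67·0.1424·1000/23.4 = 59.5280
BU:GU = 59.5280/78

0.7632


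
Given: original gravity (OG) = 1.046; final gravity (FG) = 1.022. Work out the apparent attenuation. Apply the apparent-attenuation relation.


AA = (OG − FG)/(OG − 1) · 100
AA = (1.046 − 1.022)/(1.046 − 1) · 100

52.1739 %


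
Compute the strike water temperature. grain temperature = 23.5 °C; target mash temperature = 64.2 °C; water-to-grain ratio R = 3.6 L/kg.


T_strike = (0.41/R)·(T_mash − T_grain) + T_mash
T_strike = (0.41/3.6)·(64.2 − 23.5) + 64.2

68.8353 °C


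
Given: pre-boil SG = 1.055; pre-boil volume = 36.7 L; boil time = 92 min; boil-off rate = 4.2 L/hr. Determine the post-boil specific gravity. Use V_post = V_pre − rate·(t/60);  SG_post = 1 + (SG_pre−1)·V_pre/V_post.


V_post = 36.7 − 4.2·(92/60) = 30.2600
SG_post = 1 + (1.055 − 1)·36.7/30.2600

1.0667


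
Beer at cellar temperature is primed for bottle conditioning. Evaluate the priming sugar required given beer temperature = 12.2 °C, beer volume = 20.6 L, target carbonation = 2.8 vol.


residual = 14.695·(0.01821 + 0.09011·e^(−0.04·T));  sugar = (target − residual)·4.0·V
residual = 14.695·(0.01821 + 0.09011·e^(−0.04·12.2)) = 1.0804
sugar = (2.8 − 1.0804)·4.0·20.6

141.6918 g


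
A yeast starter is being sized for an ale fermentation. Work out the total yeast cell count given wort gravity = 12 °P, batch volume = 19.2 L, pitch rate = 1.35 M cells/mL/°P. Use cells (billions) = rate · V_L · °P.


cells = 1.35 · 19.2 · 12

311.0400 billion cells


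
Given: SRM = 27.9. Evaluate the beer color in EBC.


EBC = SRM · 1.97
EBC = 27.9 · 1.97

54.9630 EBC


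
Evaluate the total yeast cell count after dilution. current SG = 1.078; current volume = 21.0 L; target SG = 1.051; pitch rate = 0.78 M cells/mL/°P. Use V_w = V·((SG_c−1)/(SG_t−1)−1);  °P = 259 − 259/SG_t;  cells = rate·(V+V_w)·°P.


V_w = 21.0·((1.078−1)/(1.051−1)−1) = 11.1176
V_final = 21.0 + 11.1176 = 32.1176
°P = 259 − 259/1.051 = 12.5680
cells = 0.78·32.1176·12.5680

314.8513 billion cells


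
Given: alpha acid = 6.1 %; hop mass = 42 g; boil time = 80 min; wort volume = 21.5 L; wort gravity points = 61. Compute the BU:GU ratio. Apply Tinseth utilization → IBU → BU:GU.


U = 1.65·0.000125^(GP/1000)·(1−e^(−0.04t))/4.15;  IBU = (α/100)·m·U·1000/V;  BU:GU = IBU/GP
U = 1.65·0.000125^(61/1000)·(1−e^(−0.04·80))/4.15 = 0.2204
IBU = (6.1/100)·42·0.2204·1000/21.5 = 26.2672
BU:GU = 26.2672/61

0.4306


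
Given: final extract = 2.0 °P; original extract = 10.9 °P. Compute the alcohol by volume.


SG = 259/(259 − P);  ABV = (OG − FG)·131.25
OG = 259/(259 − 10.9) = 1.0439
FG = 259/(259 − 2.0) = 1.0078
ABV = (1.0439 − 1.0078)·131.25

4.7449 % ABV


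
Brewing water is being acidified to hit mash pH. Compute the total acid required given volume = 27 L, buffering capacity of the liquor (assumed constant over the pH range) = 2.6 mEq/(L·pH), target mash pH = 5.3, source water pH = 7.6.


acid = buffering capacity · (pH_source − pH_target) · V
acid = 2.6 · (7.6 − 5.3) · 27

161.4600 mEq


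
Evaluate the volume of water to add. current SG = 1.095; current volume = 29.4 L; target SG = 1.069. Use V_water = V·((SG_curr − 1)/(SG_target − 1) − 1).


V_water = 29.4·((1.095 − 1)/(1.069 − 1) − 1)

11.0783 L


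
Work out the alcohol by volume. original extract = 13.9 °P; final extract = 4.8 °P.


SG = 259/(259 − P);  ABV = (OG − FG)·131.25
OG = 259/(259 − 13.9) = 1.0567
FG = 259/(259 − 4.8) = 1.0189
ABV = (1.0567 − 1.0189)·131.25

4.9650 % ABV


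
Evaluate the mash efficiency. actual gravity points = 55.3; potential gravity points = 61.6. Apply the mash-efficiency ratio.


efficiency = actual / potential × 100
efficiency = 55.3 / 61.6 × 100

89.7727 %


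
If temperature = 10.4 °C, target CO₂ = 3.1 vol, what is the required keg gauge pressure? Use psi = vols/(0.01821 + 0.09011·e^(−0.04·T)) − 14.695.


psi = 3.1/(0.01821 + 0.09011·e^(−0.04·10.4)) − 14.695

25.2258 psi


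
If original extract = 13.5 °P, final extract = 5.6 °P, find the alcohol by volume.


SG = 259/(259 − P);  ABV = (OG − FG)·131.25
OG = 259/(259 − 13.5) = 1.0550
FG = 259/(259 − 5.6) = 1.0221
ABV = (1.0550 − 1.0221)·131.25

4.3169 % ABV


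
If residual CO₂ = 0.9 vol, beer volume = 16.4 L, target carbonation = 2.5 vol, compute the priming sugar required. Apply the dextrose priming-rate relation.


sugar = (target − residual)·4.0·V
sugar = (2.5 − 0.9)·4.0·16.4

104.9600 g


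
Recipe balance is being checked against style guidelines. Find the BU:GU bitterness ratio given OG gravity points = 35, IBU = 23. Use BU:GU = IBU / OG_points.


BU:GU = 23 / 35

0.6571


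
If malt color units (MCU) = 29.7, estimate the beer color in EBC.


SRM = 1.4922·MCU^0.6859;  EBC = SRM·1.97
SRM = 1.4922·29.7^0.6859 = 15.2753
EBC = 15.2753·1.97

30.0924 EBC


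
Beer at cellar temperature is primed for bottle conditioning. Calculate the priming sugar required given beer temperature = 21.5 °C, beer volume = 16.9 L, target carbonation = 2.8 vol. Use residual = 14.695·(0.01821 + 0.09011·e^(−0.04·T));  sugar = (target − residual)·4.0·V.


residual = 14.695·(0.01821 + 0.09011·e^(−0.04·21.5)) = 0.8279
sugar = (2.8 − 0.8279)·4.0·16.9

133.3117 g


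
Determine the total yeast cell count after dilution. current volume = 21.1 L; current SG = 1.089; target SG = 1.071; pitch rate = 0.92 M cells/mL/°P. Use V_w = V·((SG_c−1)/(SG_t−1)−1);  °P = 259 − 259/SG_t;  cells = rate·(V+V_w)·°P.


V_w = 21.1·((1.089−1)/(1.071−1)−1) = 5.3493
V_final = 21.1 + 5.3493 = 26.4493
°P = 259 − 259/1.071 = 17.1699
cells = 0.92·26.4493·17.1699

417.8021 billion cells


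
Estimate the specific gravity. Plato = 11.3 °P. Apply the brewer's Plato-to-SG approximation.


SG = 259/(259 − P)
SG = 259/(259 − 11.3)

1.0456


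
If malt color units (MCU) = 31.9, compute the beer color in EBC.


SRM = 1.4922·MCU^0.6859;  EBC = SRM·1.97
SRM = 1.4922·31.9^0.6859 = 16.0427
EBC = 16.0427·1.97

31.6041 EBC


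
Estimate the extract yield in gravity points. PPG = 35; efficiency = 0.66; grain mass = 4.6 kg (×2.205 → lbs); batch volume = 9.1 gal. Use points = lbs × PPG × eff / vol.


lbs = 4.6 × 2.205 = 10.1430
points = 10.1430 × 35 × 0.66 / 9.1

25.7476 points


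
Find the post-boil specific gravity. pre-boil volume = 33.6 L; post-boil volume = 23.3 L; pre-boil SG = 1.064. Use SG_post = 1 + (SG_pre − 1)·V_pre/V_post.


pts_pre = (1.064 − 1)·1000 = 64.0000
pts_post = 64.0000·33.6/23.3 = 92.2918
SG_post = 1 + 92.2918/1000

1.0923


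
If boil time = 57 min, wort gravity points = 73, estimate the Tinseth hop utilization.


U = 1.65·0.000125^(GP/1000) · (1 − e^(−0.04·t))/4.15
bigness = 1.65·0.000125^(73/1000) = 0.8562
boil_factor = (1 − e^(−0.04·57))/4.15 = 0.2163
U = 0.8562 · 0.2163

0.1852


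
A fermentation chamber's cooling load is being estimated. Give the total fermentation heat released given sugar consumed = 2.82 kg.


Q = m_sugar · 590 kJ/kg
Q = 2.82 · 590

1663.8000 kJ


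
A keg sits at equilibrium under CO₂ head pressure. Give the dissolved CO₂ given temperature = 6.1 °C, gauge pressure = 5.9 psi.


vols = (P + 14.695)·(0.01821 + 0.09011·e^(−0.04·T))
vols = (5.9 + 14.695)·(0.01821 + 0.09011·e^(−0.04·6.1))

1.8290 volumes


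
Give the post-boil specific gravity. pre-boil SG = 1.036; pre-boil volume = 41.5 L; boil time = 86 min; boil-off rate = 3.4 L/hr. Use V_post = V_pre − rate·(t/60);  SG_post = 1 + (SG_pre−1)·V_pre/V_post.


V_post = 41.5 − 3.4·(86/60) = 36.6267
SG_post = 1 + (1.036 − 1)·41.5/36.6267

1.0408


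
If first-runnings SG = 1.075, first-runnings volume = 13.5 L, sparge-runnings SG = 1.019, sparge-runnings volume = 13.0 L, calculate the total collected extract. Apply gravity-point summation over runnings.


total = Σ (SG_i − 1)·1000·V_i
first = (1.075 − 1)·1000·13.5 = 1012.5000
sparge = (1.019 − 1)·1000·13.0 = 247.0000
total = 1012.5000 + 247.0000

1259.5000 gravity·L


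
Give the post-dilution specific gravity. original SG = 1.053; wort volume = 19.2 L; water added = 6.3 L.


SG_new = 1 + (SG_old − 1)·V_old/(V_old + V_water)
pts = (1.053 − 1)·1000·19.2/(19.2 + 6.3) = 39.9059
SG_new = 1 + 39.9059/1000

1.0399


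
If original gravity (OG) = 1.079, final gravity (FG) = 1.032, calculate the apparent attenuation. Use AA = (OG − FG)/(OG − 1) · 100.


AA = (1.079 − 1.032)/(1.079 − 1) · 100

59.4937 %


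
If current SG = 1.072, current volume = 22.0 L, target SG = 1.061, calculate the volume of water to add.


V_water = V·((SG_curr − 1)/(SG_target − 1) − 1)
V_water = 22.0·((1.072 − 1)/(1.061 − 1) − 1)

3.9672 L


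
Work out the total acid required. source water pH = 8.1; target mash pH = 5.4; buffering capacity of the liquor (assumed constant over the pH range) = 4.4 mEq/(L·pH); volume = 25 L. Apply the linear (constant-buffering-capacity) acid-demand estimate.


acid = buffering capacity · (pH_source − pH_target) · V
acid = 4.4 · (8.1 − 5.4) · 25

297.0000 mEq


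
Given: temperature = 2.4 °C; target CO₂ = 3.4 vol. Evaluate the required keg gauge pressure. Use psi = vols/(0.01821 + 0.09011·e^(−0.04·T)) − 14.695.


psi = 3.4/(0.01821 + 0.09011·e^(−0.04·2.4)) − 14.695

19.2806 psi


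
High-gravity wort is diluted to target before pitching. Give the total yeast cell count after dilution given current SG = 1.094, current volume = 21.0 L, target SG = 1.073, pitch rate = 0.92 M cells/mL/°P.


V_w = V·((SG_c−1)/(SG_t−1)−1);  °P = 259 − 259/SG_t;  cells = rate·(V+V_w)·°P
V_w = 21.0·((1.094−1)/(1.073−1)−1) = 6.0411
V_final = 21.0 + 6.0411 = 27.0411
°P = 259 − 259/1.073 = 17.6207
cells = 0.92·27.0411·17.6207

438.3641 billion cells


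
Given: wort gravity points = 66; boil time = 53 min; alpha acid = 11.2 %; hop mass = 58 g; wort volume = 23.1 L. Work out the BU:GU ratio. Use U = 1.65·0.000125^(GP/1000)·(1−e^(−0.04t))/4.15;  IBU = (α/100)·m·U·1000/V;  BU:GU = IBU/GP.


U = 1.65·0.000125^(66/1000)·(1−e^(−0.04·53))/4.15 = 0.1933
IBU = (11.2/100)·58·0.1933·1000/23.1 = 54.3667
BU:GU = 54.3667/66

0.8237


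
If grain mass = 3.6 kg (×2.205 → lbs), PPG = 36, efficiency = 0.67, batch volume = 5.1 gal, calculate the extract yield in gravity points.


points = lbs × PPG × eff / vol
lbs = 3.6 × 2.205 = 7.9380
points = 7.9380 × 36 × 0.67 / 5.1

37.5421 points


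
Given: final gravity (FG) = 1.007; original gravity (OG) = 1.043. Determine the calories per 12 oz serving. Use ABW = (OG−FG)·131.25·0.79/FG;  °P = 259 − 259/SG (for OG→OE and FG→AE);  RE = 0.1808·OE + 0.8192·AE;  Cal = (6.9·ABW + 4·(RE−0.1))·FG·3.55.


ABW = (1.043 − 1.007)·131.25·0.79/1.007 = 3.7068
OE = 259 − 259/1.043 = 10.6779 °P
AE = 259 − 259/1.007 = 1.8004 °P
RE = 0.1808·10.6779 + 0.8192·1.8004 = 3.4054 °P
Cal = (6.9·3.7068 + 4·(3.4054−0.1))·1.007·3.55

138.6995 kcal


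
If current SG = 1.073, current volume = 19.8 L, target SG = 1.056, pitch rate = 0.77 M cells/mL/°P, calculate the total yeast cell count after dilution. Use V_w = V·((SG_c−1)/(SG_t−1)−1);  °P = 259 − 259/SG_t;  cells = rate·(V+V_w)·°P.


V_w = 19.8·((1.073−1)/(1.056−1)−1) = 6.0107
V_final = 19.8 + 6.0107 = 25.8107
°P = 259 − 259/1.056 = 13.7348
cells = 0.77·25.8107·13.7348

272.9698 billion cells


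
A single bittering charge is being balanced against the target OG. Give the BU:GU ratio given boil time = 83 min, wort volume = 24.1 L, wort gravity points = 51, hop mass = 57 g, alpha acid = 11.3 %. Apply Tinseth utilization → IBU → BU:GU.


U = 1.65·0.000125^(GP/1000)·(1−e^(−0.04t))/4.15;  IBU = (α/100)·m·U·1000/V;  BU:GU = IBU/GP
U = 1.65·0.000125^(51/1000)·(1−e^(−0.04·83))/4.15 = 0.2423
IBU = (11.3/100)·57·0.2423·1000/24.1 = 64.7624
BU:GU = 64.7624/51

1.2699


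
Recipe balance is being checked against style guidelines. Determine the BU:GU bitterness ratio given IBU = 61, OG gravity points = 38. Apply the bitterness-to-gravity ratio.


BU:GU = IBU / OG_points
BU:GU = 61 / 38

1.6053


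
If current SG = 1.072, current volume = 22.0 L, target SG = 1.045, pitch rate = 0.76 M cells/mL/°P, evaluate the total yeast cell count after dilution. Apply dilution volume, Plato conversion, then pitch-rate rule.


V_w = V·((SG_c−1)/(SG_t−1)−1);  °P = 259 − 259/SG_t;  cells = rate·(V+V_w)·°P
V_w = 22.0·((1.072−1)/(1.045−1)−1) = 13.2000
V_final = 22.0 + 13.2000 = 35.2000
°P = 259 − 259/1.045 = 11.1531
cells = 0.76·35.2000·11.1531

298.3680 billion cells


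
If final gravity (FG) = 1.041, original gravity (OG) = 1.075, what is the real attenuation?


AA = (OG−FG)/(OG−1)·100;  RA = AA·0.8192
AA = (1.075 − 1.041)/(1.075 − 1)·100 = 45.3333
RA = 45.3333·0.8192

37.1371 %


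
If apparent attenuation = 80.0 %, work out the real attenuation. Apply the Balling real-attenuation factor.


RA = AA · 0.8192
RA = 80.0 · 0.8192

65.5360 %


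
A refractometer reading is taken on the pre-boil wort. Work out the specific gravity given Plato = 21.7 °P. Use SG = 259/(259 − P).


SG = 259/(259 − 21.7)

1.0914


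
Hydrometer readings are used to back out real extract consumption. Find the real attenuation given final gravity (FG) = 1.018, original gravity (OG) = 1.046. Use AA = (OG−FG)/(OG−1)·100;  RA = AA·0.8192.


AA = (1.046 − 1.018)/(1.046 − 1)·100 = 60.8696
RA = 60.8696·0.8192

49.8643 %


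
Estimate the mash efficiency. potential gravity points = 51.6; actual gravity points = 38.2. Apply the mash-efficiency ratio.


efficiency = actual / potential × 100
efficiency = 38.2 / 51.6 × 100

74.0310 %


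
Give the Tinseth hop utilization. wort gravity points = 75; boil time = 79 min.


U = 1.65·0.000125^(GP/1000) · (1 − e^(−0.04·t))/4.15
bigness = 1.65·0.000125^(75/1000) = 0.8409
boil_factor = (1 − e^(−0.04·79))/4.15 = 0.2307
U = 0.8409 · 0.2307

0.1940


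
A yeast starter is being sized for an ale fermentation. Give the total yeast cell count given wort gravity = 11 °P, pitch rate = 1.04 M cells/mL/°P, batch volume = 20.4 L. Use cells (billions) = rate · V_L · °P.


cells = 1.04 · 20.4 · 11

233.3760 billion cells


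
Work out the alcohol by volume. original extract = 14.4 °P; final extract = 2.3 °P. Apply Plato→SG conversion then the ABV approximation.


SG = 259/(259 − P);  ABV = (OG − FG)·131.25
OG = 259/(259 − 14.4) = 1.0589
FG = 259/(259 − 2.3) = 1.0090
ABV = (1.0589 − 1.0090)·131.25

6.5509 % ABV


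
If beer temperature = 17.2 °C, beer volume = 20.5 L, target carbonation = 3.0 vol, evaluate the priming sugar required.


residual = 14.695·(0.01821 + 0.09011·e^(−0.04·T));  sugar = (target − residual)·4.0·V
residual = 14.695·(0.01821 + 0.09011·e^(−0.04·17.2)) = 0.9331
sugar = (3.0 − 0.9331)·4.0·20.5

169.4861 g


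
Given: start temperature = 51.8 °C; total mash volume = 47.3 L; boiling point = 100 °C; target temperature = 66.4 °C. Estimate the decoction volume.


V_dec = V_total·(T_target − T_start)/(T_boil − T_start)
V_dec = 47.3·(66.4 − 51.8)/(100 − 51.8)

14.3274 L


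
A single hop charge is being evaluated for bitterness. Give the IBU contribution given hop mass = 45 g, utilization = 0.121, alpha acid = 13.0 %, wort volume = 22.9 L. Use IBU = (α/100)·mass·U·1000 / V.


IBU = (13.0/100)·45·0.121·1000 / 22.9

30.9105 IBU


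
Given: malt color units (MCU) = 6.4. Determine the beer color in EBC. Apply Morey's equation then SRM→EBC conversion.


SRM = 1.4922·MCU^0.6859;  EBC = SRM·1.97
SRM = 1.4922·6.4^0.6859 = 5.3307
EBC = 5.3307·1.97

10.5015 EBC


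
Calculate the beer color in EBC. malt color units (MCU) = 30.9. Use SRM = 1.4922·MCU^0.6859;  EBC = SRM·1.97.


SRM = 1.4922·30.9^0.6859 = 15.6960
EBC = 15.6960·1.97

30.9212 EBC


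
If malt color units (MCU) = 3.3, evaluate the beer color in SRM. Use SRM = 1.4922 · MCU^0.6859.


SRM = 1.4922 · 3.3^0.6859

3.3844 SRM


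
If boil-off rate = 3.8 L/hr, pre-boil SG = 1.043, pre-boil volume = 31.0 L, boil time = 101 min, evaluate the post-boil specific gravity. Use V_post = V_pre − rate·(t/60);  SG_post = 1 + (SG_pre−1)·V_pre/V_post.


V_post = 31.0 − 3.8·(101/60) = 24.6033
SG_post = 1 + (1.043 − 1)·31.0/24.6033

1.0542


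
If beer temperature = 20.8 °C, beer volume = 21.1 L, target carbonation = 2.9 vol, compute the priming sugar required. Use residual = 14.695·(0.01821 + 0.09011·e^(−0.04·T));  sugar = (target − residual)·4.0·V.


residual = 14.695·(0.01821 + 0.09011·e^(−0.04·20.8)) = 0.8438
sugar = (2.9 − 0.8438)·4.0·21.1

173.5396 g


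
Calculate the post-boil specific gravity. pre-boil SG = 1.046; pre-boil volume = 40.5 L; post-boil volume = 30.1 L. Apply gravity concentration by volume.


SG_post = 1 + (SG_pre − 1)·V_pre/V_post
pts_pre = (1.046 − 1)·1000 = 46.0000
pts_post = 46.0000·40.5/30.1 = 61.8937
SG_post = 1 + 61.8937/1000

1.0619


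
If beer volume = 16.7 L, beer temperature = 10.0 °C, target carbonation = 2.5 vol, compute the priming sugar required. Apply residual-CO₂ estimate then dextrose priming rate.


residual = 14.695·(0.01821 + 0.09011·e^(−0.04·T));  sugar = (target − residual)·4.0·V
residual = 14.695·(0.01821 + 0.09011·e^(−0.04·10.0)) = 1.1552
sugar = (2.5 − 1.1552)·4.0·16.7

89.8319 g


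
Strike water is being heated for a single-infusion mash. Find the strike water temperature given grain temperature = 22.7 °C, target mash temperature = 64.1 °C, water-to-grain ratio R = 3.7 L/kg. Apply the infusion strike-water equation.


T_strike = (0.41/R)·(T_mash − T_grain) + T_mash
T_strike = (0.41/3.7)·(64.1 − 22.7) + 64.1

68.6876 °C


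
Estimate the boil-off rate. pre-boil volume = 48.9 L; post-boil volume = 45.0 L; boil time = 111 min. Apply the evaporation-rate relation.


rate = (V_pre − V_post) / (t_min/60)
rate = (48.9 − 45.0) / (111/60)

2.1081 L/hr


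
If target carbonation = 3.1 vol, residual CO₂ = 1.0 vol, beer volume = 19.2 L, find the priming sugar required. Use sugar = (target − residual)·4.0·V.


sugar = (3.1 − 1.0)·4.0·19.2

161.2800 g


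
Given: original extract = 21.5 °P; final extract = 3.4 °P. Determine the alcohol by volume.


SG = 259/(259 − P);  ABV = (OG − FG)·131.25
OG = 259/(259 − 21.5) = 1.0905
FG = 259/(259 − 3.4) = 1.0133
ABV = (1.0905 − 1.0133)·131.25

10.1357 % ABV


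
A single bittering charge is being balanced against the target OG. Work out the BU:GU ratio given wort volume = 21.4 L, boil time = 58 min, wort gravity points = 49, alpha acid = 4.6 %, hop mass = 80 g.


U = 1.65·0.000125^(GP/1000)·(1−e^(−0.04t))/4.15;  IBU = (α/100)·m·U·1000/V;  BU:GU = IBU/GP
U = 1.65·0.000125^(49/1000)·(1−e^(−0.04·58))/4.15 = 0.2308
IBU = (4.6/100)·80·0.2308·1000/21.4 = 39.6911
BU:GU = 39.6911/49

0.8100


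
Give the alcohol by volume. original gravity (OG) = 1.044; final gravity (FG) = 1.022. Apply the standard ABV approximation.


ABV = (OG − FG) · 131.25
ABV = (1.044 − 1.022) · 131.25

2.8875 % ABV


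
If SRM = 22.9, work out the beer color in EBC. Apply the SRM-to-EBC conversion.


EBC = SRM · 1.97
EBC = 22.9 · 1.97

45.1130 EBC


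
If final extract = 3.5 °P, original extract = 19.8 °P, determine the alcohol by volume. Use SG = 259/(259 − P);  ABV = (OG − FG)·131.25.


OG = 259/(259 − 19.8) = 1.0828
FG = 259/(259 − 3.5) = 1.0137
ABV = (1.0828 − 1.0137)·131.25

9.0664 % ABV


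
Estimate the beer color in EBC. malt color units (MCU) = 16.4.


SRM = 1.4922·MCU^0.6859;  EBC = SRM·1.97
SRM = 1.4922·16.4^0.6859 = 10.1646
EBC = 10.1646·1.97

20.0242 EBC


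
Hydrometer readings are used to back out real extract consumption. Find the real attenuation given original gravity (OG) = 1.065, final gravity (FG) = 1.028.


AA = (OG−FG)/(OG−1)·100;  RA = AA·0.8192
AA = (1.065 − 1.028)/(1.065 − 1)·100 = 56.9231
RA = 56.9231·0.8192

46.6314 %


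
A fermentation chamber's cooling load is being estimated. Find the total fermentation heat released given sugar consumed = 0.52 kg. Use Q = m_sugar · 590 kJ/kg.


Q = 0.52 · 590

306.8000 kJ


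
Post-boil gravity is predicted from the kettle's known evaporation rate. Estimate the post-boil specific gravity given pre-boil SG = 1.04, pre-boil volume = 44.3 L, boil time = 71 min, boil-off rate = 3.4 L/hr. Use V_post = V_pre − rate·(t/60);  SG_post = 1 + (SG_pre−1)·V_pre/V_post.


V_post = 44.3 − 3.4·(71/60) = 40.2767
SG_post = 1 + (1.04 − 1)·44.3/40.2767

1.0440


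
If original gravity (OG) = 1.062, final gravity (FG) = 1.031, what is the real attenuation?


AA = (OG−FG)/(OG−1)·100;  RA = AA·0.8192
AA = (1.062 − 1.031)/(1.062 − 1)·100 = 50.0000
RA = 50.0000·0.8192

40.9600 %


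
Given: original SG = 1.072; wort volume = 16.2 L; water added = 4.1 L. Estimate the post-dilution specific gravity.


SG_new = 1 + (SG_old − 1)·V_old/(V_old + V_water)
pts = (1.072 − 1)·1000·16.2/(16.2 + 4.1) = 57.4581
SG_new = 1 + 57.4581/1000

1.0575


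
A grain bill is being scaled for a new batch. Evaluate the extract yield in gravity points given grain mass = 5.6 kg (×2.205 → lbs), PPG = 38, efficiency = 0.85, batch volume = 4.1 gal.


points = lbs × PPG × eff / vol
lbs = 5.6 × 2.205 = 12.3480
points = 12.3480 × 38 × 0.85 / 4.1

97.2781 points


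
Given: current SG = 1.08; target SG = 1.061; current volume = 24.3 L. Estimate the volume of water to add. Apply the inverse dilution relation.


V_water = V·((SG_curr − 1)/(SG_target − 1) − 1)
V_water = 24.3·((1.08 − 1)/(1.061 − 1) − 1)

7.5689 L


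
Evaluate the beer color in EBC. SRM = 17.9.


EBC = SRM · 1.97
EBC = 17.9 · 1.97

35.2630 EBC


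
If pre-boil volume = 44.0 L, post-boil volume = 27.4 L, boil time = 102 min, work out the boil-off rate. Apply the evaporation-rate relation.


rate = (V_pre − V_post) / (t_min/60)
rate = (44.0 − 27.4) / (102/60)

9.7647 L/hr


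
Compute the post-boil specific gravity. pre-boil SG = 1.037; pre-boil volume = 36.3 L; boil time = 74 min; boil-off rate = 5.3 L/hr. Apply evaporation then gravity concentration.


V_post = V_pre − rate·(t/60);  SG_post = 1 + (SG_pre−1)·V_pre/V_post
V_post = 36.3 − 5.3·(74/60) = 29.7633
SG_post = 1 + (1.037 − 1)·36.3/29.7633

1.0451


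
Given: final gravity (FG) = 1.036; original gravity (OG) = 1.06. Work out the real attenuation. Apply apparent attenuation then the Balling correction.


AA = (OG−FG)/(OG−1)·100;  RA = AA·0.8192
AA = (1.06 − 1.036)/(1.06 − 1)·100 = 40.0000
RA = 40.0000·0.8192

32.7680 %


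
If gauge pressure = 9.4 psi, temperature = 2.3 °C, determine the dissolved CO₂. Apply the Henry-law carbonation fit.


vols = (P + 14.695)·(0.01821 + 0.09011·e^(−0.04·T))
vols = (9.4 + 14.695)·(0.01821 + 0.09011·e^(−0.04·2.3))

2.4191 volumes


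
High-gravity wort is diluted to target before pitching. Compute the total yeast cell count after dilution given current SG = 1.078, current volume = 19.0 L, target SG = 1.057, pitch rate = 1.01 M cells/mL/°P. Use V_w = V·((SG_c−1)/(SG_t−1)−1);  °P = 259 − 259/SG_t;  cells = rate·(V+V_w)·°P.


V_w = 19.0·((1.078−1)/(1.057−1)−1) = 7.0000
V_final = 19.0 + 7.0000 = 26.0000
°P = 259 − 259/1.057 = 13.9669
cells = 1.01·26.0000·13.9669

366.7705 billion cells


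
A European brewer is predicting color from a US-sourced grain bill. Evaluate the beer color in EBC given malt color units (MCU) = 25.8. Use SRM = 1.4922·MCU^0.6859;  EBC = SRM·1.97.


SRM = 1.4922·25.8^0.6859 = 13.8694
EBC = 13.8694·1.97

27.3227 EBC


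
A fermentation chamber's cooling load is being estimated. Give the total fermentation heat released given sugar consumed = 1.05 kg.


Q = m_sugar · 590 kJ/kg
Q = 1.05 · 590

619.5000 kJ


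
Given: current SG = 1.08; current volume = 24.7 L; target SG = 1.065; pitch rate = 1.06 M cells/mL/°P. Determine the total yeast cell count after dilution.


V_w = V·((SG_c−1)/(SG_t−1)−1);  °P = 259 − 259/SG_t;  cells = rate·(V+V_w)·°P
V_w = 24.7·((1.08−1)/(1.065−1)−1) = 5.7000
V_final = 24.7 + 5.7000 = 30.4000
°P = 259 − 259/1.065 = 15.8075
cells = 1.06·30.4000·15.8075

509.3813 billion cells


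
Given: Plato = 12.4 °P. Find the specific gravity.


SG = 259/(259 − P)
SG = 259/(259 − 12.4)

1.0503


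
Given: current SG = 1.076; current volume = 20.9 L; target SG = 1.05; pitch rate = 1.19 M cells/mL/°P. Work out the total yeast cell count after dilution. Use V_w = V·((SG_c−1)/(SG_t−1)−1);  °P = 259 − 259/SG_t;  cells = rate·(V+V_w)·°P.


V_w = 20.9·((1.076−1)/(1.05−1)−1) = 10.8680
V_final = 20.9 + 10.8680 = 31.7680
°P = 259 − 259/1.05 = 12.3333
cells = 1.19·31.7680·12.3333

466.2483 billion cells


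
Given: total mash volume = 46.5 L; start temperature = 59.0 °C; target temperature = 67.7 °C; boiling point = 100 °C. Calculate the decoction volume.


V_dec = V_total·(T_target − T_start)/(T_boil − T_start)
V_dec = 46.5·(67.7 − 59.0)/(100 − 59.0)

9.8671 L


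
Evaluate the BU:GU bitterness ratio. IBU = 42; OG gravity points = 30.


BU:GU = IBU / OG_points
BU:GU = 42 / 30

1.4000


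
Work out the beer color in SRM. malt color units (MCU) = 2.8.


SRM = 1.4922 · MCU^0.6859
SRM = 1.4922 · 2.8^0.6859

3.0237 SRM


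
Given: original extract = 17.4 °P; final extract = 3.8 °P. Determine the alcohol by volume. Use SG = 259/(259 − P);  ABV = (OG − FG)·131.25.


OG = 259/(259 − 17.4) = 1.0720
FG = 259/(259 − 3.8) = 1.0149
ABV = (1.0720 − 1.0149)·131.25

7.4983 % ABV


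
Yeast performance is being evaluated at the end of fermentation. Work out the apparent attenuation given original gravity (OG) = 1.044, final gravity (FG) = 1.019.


AA = (OG − FG)/(OG − 1) · 100
AA = (1.044 − 1.019)/(1.044 − 1) · 100

56.8182 %


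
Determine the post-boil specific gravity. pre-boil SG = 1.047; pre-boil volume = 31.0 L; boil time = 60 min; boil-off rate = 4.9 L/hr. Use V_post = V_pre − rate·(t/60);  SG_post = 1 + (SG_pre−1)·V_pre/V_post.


V_post = 31.0 − 4.9·(60/60) = 26.1000
SG_post = 1 + (1.047 − 1)·31.0/26.1000

1.0558


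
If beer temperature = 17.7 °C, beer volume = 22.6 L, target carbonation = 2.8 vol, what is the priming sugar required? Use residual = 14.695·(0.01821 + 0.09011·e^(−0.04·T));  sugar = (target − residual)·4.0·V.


residual = 14.695·(0.01821 + 0.09011·e^(−0.04·17.7)) = 0.9199
sugar = (2.8 − 0.9199)·4.0·22.6

169.9594 g


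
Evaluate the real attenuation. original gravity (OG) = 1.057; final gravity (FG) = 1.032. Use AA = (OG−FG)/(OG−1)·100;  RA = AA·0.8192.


AA = (1.057 − 1.032)/(1.057 − 1)·100 = 43.8596
RA = 43.8596·0.8192

35.9298 %


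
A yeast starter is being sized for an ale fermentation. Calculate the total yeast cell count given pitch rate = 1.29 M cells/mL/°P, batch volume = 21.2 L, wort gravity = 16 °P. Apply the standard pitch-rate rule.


cells (billions) = rate · V_L · °P
cells = 1.29 · 21.2 · 16

437.5680 billion cells


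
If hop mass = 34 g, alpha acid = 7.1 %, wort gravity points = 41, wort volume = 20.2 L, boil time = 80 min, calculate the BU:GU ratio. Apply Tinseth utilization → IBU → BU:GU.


U = 1.65·0.000125^(GP/1000)·(1−e^(−0.04t))/4.15;  IBU = (α/100)·m·U·1000/V;  BU:GU = IBU/GP
U = 1.65·0.000125^(41/1000)·(1−e^(−0.04·80))/4.15 = 0.2638
IBU = (7.1/100)·34·0.2638·1000/20.2 = 31.5298
BU:GU = 31.5298/41

0.7690


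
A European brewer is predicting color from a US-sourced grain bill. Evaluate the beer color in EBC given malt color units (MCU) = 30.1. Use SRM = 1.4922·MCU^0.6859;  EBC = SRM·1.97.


SRM = 1.4922·30.1^0.6859 = 15.4161
EBC = 15.4161·1.97

30.3698 EBC


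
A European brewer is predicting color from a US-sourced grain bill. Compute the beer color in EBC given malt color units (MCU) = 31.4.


SRM = 1.4922·MCU^0.6859;  EBC = SRM·1.97
SRM = 1.4922·31.4^0.6859 = 15.8698
EBC = 15.8698·1.97

31.2635 EBC


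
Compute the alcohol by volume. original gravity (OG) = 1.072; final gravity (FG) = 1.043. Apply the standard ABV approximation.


ABV = (OG − FG) · 131.25
ABV = (1.072 − 1.043) · 131.25

3.8063 % ABV


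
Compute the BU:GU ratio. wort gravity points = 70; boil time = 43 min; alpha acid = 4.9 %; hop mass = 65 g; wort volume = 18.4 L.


U = 1.65·0.000125^(GP/1000)·(1−e^(−0.04t))/4.15;  IBU = (α/100)·m·U·1000/V;  BU:GU = IBU/GP
U = 1.65·0.000125^(70/1000)·(1−e^(−0.04·43))/4.15 = 0.1740
IBU = (4.9/100)·65·0.1740·1000/18.4 = 30.1175
BU:GU = 30.1175/70

0.4303


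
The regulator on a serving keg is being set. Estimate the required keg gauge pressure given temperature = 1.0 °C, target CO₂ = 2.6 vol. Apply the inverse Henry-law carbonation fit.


psi = vols/(0.01821 + 0.09011·e^(−0.04·T)) − 14.695
psi = 2.6/(0.01821 + 0.09011·e^(−0.04·1.0)) − 14.695

10.1173 psi


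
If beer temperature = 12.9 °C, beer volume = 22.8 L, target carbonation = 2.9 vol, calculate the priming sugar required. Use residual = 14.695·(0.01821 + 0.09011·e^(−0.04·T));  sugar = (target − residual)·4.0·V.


residual = 14.695·(0.01821 + 0.09011·e^(−0.04·12.9)) = 1.0580
sugar = (2.9 − 1.0580)·4.0·22.8

167.9908 g


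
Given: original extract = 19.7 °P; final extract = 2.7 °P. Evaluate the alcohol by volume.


SG = 259/(259 − P);  ABV = (OG − FG)·131.25
OG = 259/(259 − 19.7) = 1.0823
FG = 259/(259 − 2.7) = 1.0105
ABV = (1.0823 − 1.0105)·131.25

9.4223 % ABV


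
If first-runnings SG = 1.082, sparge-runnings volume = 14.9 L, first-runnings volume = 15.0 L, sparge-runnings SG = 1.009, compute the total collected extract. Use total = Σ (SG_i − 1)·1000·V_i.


first = (1.082 − 1)·1000·15.0 = 1230.0000
sparge = (1.009 − 1)·1000·14.9 = 134.1000
total = 1230.0000 + 134.1000

1364.1000 gravity·L


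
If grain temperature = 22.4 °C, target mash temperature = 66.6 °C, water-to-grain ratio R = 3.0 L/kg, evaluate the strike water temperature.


T_strike = (0.41/R)·(T_mash − T_grain) + T_mash
T_strike = (0.41/3.0)·(66.6 − 22.4) + 66.6

72.6407 °C


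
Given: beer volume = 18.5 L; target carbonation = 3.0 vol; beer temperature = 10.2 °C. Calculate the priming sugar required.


residual = 14.695·(0.01821 + 0.09011·e^(−0.04·T));  sugar = (target − residual)·4.0·V
residual = 14.695·(0.01821 + 0.09011·e^(−0.04·10.2)) = 1.1481
sugar = (3.0 − 1.1481)·4.0·18.5

137.0377 g


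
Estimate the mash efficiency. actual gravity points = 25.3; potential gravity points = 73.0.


efficiency = actual / potential × 100
efficiency = 25.3 / 73.0 × 100

34.6575 %


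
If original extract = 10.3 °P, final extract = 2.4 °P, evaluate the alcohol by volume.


SG = 259/(259 − P);  ABV = (OG − FG)·131.25
OG = 259/(259 − 10.3) = 1.0414
FG = 259/(259 − 2.4) = 1.0094
ABV = (1.0414 − 1.0094)·131.25

4.2082 % ABV


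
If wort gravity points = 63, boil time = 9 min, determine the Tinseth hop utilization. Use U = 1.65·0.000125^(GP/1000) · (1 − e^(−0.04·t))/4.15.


bigness = 1.65·0.000125^(63/1000) = 0.9367
boil_factor = (1 − e^(−0.04·9))/4.15 = 0.0728
U = 0.9367 · 0.0728

0.0682


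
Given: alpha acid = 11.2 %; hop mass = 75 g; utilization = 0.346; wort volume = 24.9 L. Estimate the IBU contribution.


IBU = (α/100)·mass·U·1000 / V
IBU = (11.2/100)·75·0.346·1000 / 24.9

116.7229 IBU
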